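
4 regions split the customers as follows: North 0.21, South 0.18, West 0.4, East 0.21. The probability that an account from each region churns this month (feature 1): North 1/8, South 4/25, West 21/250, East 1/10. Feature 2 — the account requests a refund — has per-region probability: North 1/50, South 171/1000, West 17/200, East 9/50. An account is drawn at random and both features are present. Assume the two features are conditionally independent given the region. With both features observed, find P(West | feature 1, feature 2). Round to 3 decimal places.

Compute prior × likelihood for every hypothesis:
  North: 0.21 × 0.125 × 0.02 = 0.000525
  South: 0.18 × 0.16 × 0.171 = 0.0049248
  West: 0.4 × 0.084 × 0.085 = 0.002856
  East: 0.21 × 0.1 × 0.18 = 0.00378
Normalizing constant = 0.0120858.
P(West | evidence) = 0.002856 / 0.0120858 ≈ 0.236.

0.236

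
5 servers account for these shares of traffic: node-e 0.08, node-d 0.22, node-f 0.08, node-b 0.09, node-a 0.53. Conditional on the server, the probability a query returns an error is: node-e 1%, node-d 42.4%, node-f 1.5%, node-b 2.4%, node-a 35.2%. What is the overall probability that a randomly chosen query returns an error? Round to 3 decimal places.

0.284

Compute prior × likelihood for every hypothesis:
  node-e: 0.08 × 0.01 = 0.0008
  node-d: 0.22 × 0.424 = 0.09328
  node-f: 0.08 × 0.015 = 0.0012
  node-b: 0.09 × 0.024 = 0.00216
  node-a: 0.53 × 0.352 = 0.18656
P(error) = 0.0008 + 0.09328 + 0.0012 + 0.00216 + 0.18656 = 0.284 → 0.284.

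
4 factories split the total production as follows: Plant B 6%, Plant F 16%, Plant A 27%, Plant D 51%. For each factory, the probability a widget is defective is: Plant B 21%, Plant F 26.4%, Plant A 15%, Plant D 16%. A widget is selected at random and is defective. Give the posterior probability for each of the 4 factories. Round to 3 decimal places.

Plant B 0.071, Plant F 0.239, Plant A 0.229, Plant D 0.461

Compute prior × likelihood for every hypothesis:
  Plant B: 0.06 × 0.21 = 0.0126
  Plant F: 0.16 × 0.264 = 0.04224
  Plant A: 0.27 × 0.15 = 0.0405
  Plant D: 0.51 × 0.16 = 0.0816
Total = 0.17694.
P(Plant B | defective) = 0.0126/0.17694 ≈ 0.071
P(Plant F | defective) = 0.04224/0.17694 ≈ 0.239
P(Plant A | defective) = 0.0405/0.17694 ≈ 0.229
P(Plant D | defective) = 0.0816/0.17694 ≈ 0.461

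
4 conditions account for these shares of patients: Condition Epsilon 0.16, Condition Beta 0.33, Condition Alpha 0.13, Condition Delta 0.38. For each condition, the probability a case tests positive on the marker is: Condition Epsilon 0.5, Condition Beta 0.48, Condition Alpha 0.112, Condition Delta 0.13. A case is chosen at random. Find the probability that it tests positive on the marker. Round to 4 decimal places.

0.3024

By Bayes' rule, posterior ∝ prior × likelihood:
  Condition Epsilon: 0.16 × 0.5 = 0.08
  Condition Beta: 0.33 × 0.48 = 0.1584
  Condition Alpha: 0.13 × 0.112 = 0.01456
  Condition Delta: 0.38 × 0.13 = 0.0494
P(marker-positive) = 0.08 + 0.1584 + 0.01456 + 0.0494 = 0.30236 → 0.3024.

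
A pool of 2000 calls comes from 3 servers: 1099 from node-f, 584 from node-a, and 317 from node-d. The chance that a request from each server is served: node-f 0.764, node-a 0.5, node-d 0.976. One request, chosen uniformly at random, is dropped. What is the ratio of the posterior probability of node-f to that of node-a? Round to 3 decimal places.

Taking complements, P(dropped | each) = node-f 0.236, node-a 0.5, node-d 0.024.
Prior × likelihood for each hypothesis:
  node-f: 0.5495 × 0.236 = 0.129682
  node-a: 0.292 × 0.5 = 0.146
  node-d: 0.1585 × 0.024 = 0.003804
Total = 0.279486.
The ratio is 0.129682 / 0.146 (the normalizer cancels) = 0.888.

0.888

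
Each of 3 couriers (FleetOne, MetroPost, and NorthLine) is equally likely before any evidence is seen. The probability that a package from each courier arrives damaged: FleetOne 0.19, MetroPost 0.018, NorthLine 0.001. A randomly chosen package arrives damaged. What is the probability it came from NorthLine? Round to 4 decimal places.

With a uniform prior (1/3 each), posterior ∝ likelihood:
  FleetOne: 0.19
  MetroPost: 0.018
  NorthLine: 0.001
Total = 0.209.
P(NorthLine | evidence) = 0.001 / 0.209 ≈ 0.0048.

0.0048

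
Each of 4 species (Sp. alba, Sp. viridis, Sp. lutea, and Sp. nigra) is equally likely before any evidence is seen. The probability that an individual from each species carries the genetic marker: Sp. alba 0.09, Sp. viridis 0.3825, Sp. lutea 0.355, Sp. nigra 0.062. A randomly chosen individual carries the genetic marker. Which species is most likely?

Since the prior is uniform, the posterior is proportional to the likelihood:
  Sp. alba: 0.09
  Sp. viridis: 0.3825
  Sp. lutea: 0.355
  Sp. nigra: 0.062
Sum = 0.8895.
Largest term belongs to Sp. viridis, so Sp. viridis is most probable.

Sp. viridis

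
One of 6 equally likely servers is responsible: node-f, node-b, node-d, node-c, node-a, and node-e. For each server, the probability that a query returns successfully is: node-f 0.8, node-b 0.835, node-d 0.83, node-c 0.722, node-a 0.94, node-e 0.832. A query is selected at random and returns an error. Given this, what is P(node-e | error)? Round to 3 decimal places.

0.161

Taking complements, P(error | each) = node-f 0.2, node-b 0.165, node-d 0.17, node-c 0.278, node-a 0.06, node-e 0.168.
With a uniform prior (1/6 each), posterior ∝ likelihood:
  node-f: 0.2
  node-b: 0.165
  node-d: 0.17
  node-c: 0.278
  node-a: 0.06
  node-e: 0.168
Normalizing constant = 1.041.
P(node-e | evidence) = 0.168 / 1.041 ≈ 0.161.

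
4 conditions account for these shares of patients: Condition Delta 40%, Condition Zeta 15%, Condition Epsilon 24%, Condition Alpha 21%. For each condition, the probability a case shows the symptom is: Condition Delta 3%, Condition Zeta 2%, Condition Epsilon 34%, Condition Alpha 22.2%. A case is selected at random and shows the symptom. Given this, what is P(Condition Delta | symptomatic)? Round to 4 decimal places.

0.0838

By Bayes' rule, posterior ∝ prior × likelihood:
  Condition Delta: 0.4 × 0.03 = 0.012
  Condition Zeta: 0.15 × 0.02 = 0.003
  Condition Epsilon: 0.24 × 0.34 = 0.0816
  Condition Alpha: 0.21 × 0.222 = 0.04662
Sum = 0.14322.
P(Condition Delta | evidence) = 0.012 / 0.14322 ≈ 0.0838.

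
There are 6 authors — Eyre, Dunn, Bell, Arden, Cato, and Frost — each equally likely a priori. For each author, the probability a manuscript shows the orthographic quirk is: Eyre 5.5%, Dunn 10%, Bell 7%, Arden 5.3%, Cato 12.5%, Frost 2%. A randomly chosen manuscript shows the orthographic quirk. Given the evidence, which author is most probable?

Since the prior is uniform, the posterior is proportional to the likelihood:
  Eyre: 0.055
  Dunn: 0.1
  Bell: 0.07
  Arden: 0.053
  Cato: 0.125
  Frost: 0.02
Sum = 0.423.
Largest term belongs to Cato, so Cato is most probable.

Cato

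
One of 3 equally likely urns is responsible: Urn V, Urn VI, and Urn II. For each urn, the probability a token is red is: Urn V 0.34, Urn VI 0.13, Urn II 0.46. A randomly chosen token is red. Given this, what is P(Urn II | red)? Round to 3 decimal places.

0.495

With a uniform prior (1/3 each), posterior ∝ likelihood:
  Urn V: 0.34
  Urn VI: 0.13
  Urn II: 0.46
Sum = 0.93.
P(Urn II | evidence) = 0.46 / 0.93 ≈ 0.495.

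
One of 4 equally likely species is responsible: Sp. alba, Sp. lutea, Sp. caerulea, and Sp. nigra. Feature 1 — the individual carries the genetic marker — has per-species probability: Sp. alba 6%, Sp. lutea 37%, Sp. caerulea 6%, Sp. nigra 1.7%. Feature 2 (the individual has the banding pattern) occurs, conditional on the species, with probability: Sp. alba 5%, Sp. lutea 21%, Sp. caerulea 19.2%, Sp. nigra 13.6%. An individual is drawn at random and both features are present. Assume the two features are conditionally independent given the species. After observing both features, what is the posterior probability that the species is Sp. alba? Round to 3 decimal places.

0.032

Since the prior is uniform, the posterior is proportional to the likelihood:
  Sp. alba: 0.06 × 0.05 = 0.003
  Sp. lutea: 0.37 × 0.21 = 0.0777
  Sp. caerulea: 0.06 × 0.192 = 0.01152
  Sp. nigra: 0.017 × 0.136 = 0.002312
Sum = 0.094532.
P(Sp. alba | evidence) = 0.003 / 0.094532 ≈ 0.032.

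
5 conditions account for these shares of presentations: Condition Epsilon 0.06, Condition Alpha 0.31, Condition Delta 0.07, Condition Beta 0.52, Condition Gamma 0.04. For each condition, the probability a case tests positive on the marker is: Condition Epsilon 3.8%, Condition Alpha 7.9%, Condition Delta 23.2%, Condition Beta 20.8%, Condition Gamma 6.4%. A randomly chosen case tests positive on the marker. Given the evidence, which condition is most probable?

By Bayes' rule, posterior ∝ prior × likelihood:
  Condition Epsilon: 0.06 × 0.038 = 0.00228
  Condition Alpha: 0.31 × 0.079 = 0.02449
  Condition Delta: 0.07 × 0.232 = 0.01624
  Condition Beta: 0.52 × 0.208 = 0.10816
  Condition Gamma: 0.04 × 0.064 = 0.00256
Normalizing constant = 0.15373.
Largest term belongs to Condition Beta, so Condition Beta is most probable.

Condition Beta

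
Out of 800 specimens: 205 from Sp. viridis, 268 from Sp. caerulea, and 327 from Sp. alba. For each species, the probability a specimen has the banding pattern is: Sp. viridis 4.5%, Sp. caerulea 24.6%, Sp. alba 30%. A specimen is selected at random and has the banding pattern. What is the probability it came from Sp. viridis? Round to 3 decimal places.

By Bayes' rule, posterior ∝ prior × likelihood:
  Sp. viridis: 0.25625 × 0.045 = 0.01153125
  Sp. caerulea: 0.335 × 0.246 = 0.08241
  Sp. alba: 0.40875 × 0.3 = 0.122625
Normalizing constant = 0.21656625.
P(Sp. viridis | evidence) = 0.01153125 / 0.21656625 ≈ 0.053.

0.053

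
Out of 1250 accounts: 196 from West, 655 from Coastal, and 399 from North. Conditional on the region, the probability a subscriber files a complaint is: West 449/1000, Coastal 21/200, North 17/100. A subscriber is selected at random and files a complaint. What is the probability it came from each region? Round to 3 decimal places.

West 0.392, Coastal 0.306, North 0.302

By Bayes' rule, posterior ∝ prior × likelihood:
  West: 0.1568 × 0.449 = 0.0704032
  Coastal: 0.524 × 0.105 = 0.05502
  North: 0.3192 × 0.17 = 0.054264
Normalizing constant = 0.1796872.
P(West | complaint) = 0.0704032/0.1796872 ≈ 0.392
P(Coastal | complaint) = 0.05502/0.1796872 ≈ 0.306
P(North | complaint) = 0.054264/0.1796872 ≈ 0.302
(Check: 0.392+0.306+0.302 = 1.000.)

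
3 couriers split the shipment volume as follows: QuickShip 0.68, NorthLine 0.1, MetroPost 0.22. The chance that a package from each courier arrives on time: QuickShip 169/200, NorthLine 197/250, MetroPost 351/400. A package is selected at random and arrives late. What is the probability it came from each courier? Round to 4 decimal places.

QuickShip 0.6864, NorthLine 0.1381, MetroPost 0.1755

Taking complements, P(late | each) = QuickShip 0.155, NorthLine 0.212, MetroPost 0.1225.
Unnormalized posteriors (prior × likelihood):
  QuickShip: 0.68 × 0.155 = 0.1054
  NorthLine: 0.1 × 0.212 = 0.0212
  MetroPost: 0.22 × 0.1225 = 0.02695
Sum = 0.15355.
P(QuickShip | late) = 0.1054/0.15355 ≈ 0.6864
P(NorthLine | late) = 0.0212/0.15355 ≈ 0.1381
P(MetroPost | late) = 0.02695/0.15355 ≈ 0.1755
(Check: 0.6864+0.1381+0.1755 = 1.0000.)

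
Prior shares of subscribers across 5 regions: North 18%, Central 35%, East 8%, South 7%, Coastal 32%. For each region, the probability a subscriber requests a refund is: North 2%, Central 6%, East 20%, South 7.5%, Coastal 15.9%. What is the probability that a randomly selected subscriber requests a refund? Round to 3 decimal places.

Prior × likelihood for each hypothesis:
  North: 0.18 × 0.02 = 0.0036
  Central: 0.35 × 0.06 = 0.021
  East: 0.08 × 0.2 = 0.016
  South: 0.07 × 0.075 = 0.00525
  Coastal: 0.32 × 0.159 = 0.05088
P(refund) = 0.0036 + 0.021 + 0.016 + 0.00525 + 0.05088 = 0.09673 → 0.097.

0.097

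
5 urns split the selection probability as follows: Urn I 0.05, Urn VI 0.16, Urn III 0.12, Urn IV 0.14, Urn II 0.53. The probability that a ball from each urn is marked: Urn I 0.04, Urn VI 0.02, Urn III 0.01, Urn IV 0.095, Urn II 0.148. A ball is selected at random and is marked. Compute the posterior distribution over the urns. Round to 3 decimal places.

Compute prior × likelihood for every hypothesis:
  Urn I: 0.05 × 0.04 = 0.002
  Urn VI: 0.16 × 0.02 = 0.0032
  Urn III: 0.12 × 0.01 = 0.0012
  Urn IV: 0.14 × 0.095 = 0.0133
  Urn II: 0.53 × 0.148 = 0.07844
Sum = 0.09814.
P(Urn I | marked) = 0.002/0.09814 ≈ 0.020
P(Urn VI | marked) = 0.0032/0.09814 ≈ 0.033
P(Urn III | marked) = 0.0012/0.09814 ≈ 0.012
P(Urn IV | marked) = 0.0133/0.09814 ≈ 0.136
P(Urn II | marked) = 0.07844/0.09814 ≈ 0.799

Urn I 0.020, Urn VI 0.033, Urn III 0.012, Urn IV 0.136, Urn II 0.799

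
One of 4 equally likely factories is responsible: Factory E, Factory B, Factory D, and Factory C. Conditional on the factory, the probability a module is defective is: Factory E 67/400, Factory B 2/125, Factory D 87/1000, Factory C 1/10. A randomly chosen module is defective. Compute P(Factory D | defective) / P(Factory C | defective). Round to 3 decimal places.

0.870

With a uniform prior (1/4 each), posterior ∝ likelihood:
  Factory E: 0.1675
  Factory B: 0.016
  Factory D: 0.087
  Factory C: 0.1
Total = 0.3705.
The ratio is 0.087 / 0.1 (the normalizer cancels) = 0.870.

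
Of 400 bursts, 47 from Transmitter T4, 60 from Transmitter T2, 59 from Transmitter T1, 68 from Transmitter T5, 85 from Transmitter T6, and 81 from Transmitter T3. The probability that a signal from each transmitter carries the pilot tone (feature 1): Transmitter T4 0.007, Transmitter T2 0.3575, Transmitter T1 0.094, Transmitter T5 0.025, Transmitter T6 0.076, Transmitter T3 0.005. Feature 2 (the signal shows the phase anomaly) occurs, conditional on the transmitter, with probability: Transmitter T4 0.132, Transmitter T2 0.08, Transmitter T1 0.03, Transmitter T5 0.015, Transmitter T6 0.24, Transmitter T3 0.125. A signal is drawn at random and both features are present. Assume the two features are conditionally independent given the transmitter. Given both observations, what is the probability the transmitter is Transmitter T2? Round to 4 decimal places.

By Bayes' rule, posterior ∝ prior × likelihood:
  Transmitter T4: 0.1175 × 0.007 × 0.132 = 0.00010857
  Transmitter T2: 0.15 × 0.3575 × 0.08 = 0.00429
  Transmitter T1: 0.1475 × 0.094 × 0.03 = 0.00041595
  Transmitter T5: 0.17 × 0.025 × 0.015 = 0.00006375
  Transmitter T6: 0.2125 × 0.076 × 0.24 = 0.003876
  Transmitter T3: 0.2025 × 0.005 × 0.125 = 0.0001265625
Total = 0.0088808325.
P(Transmitter T2 | evidence) = 0.00429 / 0.0088808325 ≈ 0.4831.

0.4831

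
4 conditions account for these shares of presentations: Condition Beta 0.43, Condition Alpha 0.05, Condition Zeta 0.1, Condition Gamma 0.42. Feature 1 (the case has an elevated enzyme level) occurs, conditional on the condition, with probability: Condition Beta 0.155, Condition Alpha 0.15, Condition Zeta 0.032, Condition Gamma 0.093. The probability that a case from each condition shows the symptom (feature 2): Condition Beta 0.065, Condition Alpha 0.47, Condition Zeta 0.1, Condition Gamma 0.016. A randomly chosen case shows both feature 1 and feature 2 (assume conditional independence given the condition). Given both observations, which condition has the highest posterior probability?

Condition Beta

Unnormalized posteriors (prior × likelihood):
  Condition Beta: 0.43 × 0.155 × 0.065 = 0.00433225
  Condition Alpha: 0.05 × 0.15 × 0.47 = 0.003525
  Condition Zeta: 0.1 × 0.032 × 0.1 = 0.00032
  Condition Gamma: 0.42 × 0.093 × 0.016 = 0.00062496
Total = 0.00880221.
Largest term belongs to Condition Beta, so Condition Beta is most probable.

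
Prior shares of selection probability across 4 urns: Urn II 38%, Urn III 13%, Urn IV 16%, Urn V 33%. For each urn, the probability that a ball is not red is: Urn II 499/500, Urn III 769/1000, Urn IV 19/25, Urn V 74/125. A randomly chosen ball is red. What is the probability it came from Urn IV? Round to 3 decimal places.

0.188

Taking complements, P(red | each) = Urn II 0.002, Urn III 0.231, Urn IV 0.24, Urn V 0.408.
By Bayes' rule, posterior ∝ prior × likelihood:
  Urn II: 0.38 × 0.002 = 0.00076
  Urn III: 0.13 × 0.231 = 0.03003
  Urn IV: 0.16 × 0.24 = 0.0384
  Urn V: 0.33 × 0.408 = 0.13464
Normalizing constant = 0.20383.
P(Urn IV | evidence) = 0.0384 / 0.20383 ≈ 0.188.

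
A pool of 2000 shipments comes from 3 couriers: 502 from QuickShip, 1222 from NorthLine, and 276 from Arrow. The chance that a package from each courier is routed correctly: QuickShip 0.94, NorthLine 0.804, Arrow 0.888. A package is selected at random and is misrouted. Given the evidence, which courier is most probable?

NorthLine

Taking complements, P(misrouted | each) = QuickShip 0.06, NorthLine 0.196, Arrow 0.112.
Unnormalized posteriors (prior × likelihood):
  QuickShip: 0.251 × 0.06 = 0.01506
  NorthLine: 0.611 × 0.196 = 0.119756
  Arrow: 0.138 × 0.112 = 0.015456
Normalizing constant = 0.150272.
Largest term belongs to NorthLine, so NorthLine is most probable.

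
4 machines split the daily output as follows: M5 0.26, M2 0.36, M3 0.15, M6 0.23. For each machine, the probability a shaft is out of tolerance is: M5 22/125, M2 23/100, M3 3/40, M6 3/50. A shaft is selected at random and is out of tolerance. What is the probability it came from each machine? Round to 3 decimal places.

Unnormalized posteriors (prior × likelihood):
  M5: 0.26 × 0.176 = 0.04576
  M2: 0.36 × 0.23 = 0.0828
  M3: 0.15 × 0.075 = 0.01125
  M6: 0.23 × 0.06 = 0.0138
Sum = 0.15361.
P(M5 | oversize) = 0.04576/0.15361 ≈ 0.298
P(M2 | oversize) = 0.0828/0.15361 ≈ 0.539
P(M3 | oversize) = 0.01125/0.15361 ≈ 0.073
P(M6 | oversize) = 0.0138/0.15361 ≈ 0.090
(Check: 0.298+0.539+0.073+0.090 = 1.000.)

M5 0.298, M2 0.539, M3 0.073, M6 0.090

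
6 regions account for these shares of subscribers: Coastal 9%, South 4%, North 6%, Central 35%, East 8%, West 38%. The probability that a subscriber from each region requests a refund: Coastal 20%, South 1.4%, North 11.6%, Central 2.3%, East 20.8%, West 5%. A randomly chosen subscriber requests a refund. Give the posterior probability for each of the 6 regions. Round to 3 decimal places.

Coastal 0.260, South 0.008, North 0.101, Central 0.116, East 0.240, West 0.275

Prior × likelihood for each hypothesis:
  Coastal: 0.09 × 0.2 = 0.018
  South: 0.04 × 0.014 = 0.00056
  North: 0.06 × 0.116 = 0.00696
  Central: 0.35 × 0.023 = 0.00805
  East: 0.08 × 0.208 = 0.01664
  West: 0.38 × 0.05 = 0.019
Sum = 0.06921.
P(Coastal | refund) = 0.018/0.06921 ≈ 0.260
P(South | refund) = 0.00056/0.06921 ≈ 0.008
P(North | refund) = 0.00696/0.06921 ≈ 0.101
P(Central | refund) = 0.00805/0.06921 ≈ 0.116
P(East | refund) = 0.01664/0.06921 ≈ 0.240
P(West | refund) = 0.019/0.06921 ≈ 0.275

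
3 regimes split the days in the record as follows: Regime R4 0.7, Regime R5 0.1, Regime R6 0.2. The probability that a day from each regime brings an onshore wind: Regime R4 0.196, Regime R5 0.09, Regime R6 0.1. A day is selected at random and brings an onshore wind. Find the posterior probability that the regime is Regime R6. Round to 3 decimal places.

0.120

Prior × likelihood for each hypothesis:
  Regime R4: 0.7 × 0.196 = 0.1372
  Regime R5: 0.1 × 0.09 = 0.009
  Regime R6: 0.2 × 0.1 = 0.02
Sum = 0.1662.
P(Regime R6 | evidence) = 0.02 / 0.1662 ≈ 0.120.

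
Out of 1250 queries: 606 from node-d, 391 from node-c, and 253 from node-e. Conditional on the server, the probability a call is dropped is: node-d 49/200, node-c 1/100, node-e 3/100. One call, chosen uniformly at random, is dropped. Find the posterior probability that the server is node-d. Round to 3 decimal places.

By Bayes' rule, posterior ∝ prior × likelihood:
  node-d: 0.4848 × 0.245 = 0.118776
  node-c: 0.3128 × 0.01 = 0.003128
  node-e: 0.2024 × 0.03 = 0.006072
Normalizing constant = 0.127976.
P(node-d | evidence) = 0.118776 / 0.127976 ≈ 0.928.

0.928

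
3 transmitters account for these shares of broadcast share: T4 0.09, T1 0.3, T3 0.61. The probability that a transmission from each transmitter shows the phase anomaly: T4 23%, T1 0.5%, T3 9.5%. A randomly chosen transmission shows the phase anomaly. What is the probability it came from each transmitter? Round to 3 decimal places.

T4 0.258, T1 0.019, T3 0.723

Unnormalized posteriors (prior × likelihood):
  T4: 0.09 × 0.23 = 0.0207
  T1: 0.3 × 0.005 = 0.0015
  T3: 0.61 × 0.095 = 0.05795
Normalizing constant = 0.08015.
P(T4 | anomaly) = 0.0207/0.08015 ≈ 0.258
P(T1 | anomaly) = 0.0015/0.08015 ≈ 0.019
P(T3 | anomaly) = 0.05795/0.08015 ≈ 0.723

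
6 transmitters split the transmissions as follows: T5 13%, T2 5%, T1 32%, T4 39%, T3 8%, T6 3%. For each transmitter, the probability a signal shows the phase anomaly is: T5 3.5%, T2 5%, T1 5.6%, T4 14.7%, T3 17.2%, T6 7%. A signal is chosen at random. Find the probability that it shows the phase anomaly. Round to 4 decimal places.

0.0982

By Bayes' rule, posterior ∝ prior × likelihood:
  T5: 0.13 × 0.035 = 0.00455
  T2: 0.05 × 0.05 = 0.0025
  T1: 0.32 × 0.056 = 0.01792
  T4: 0.39 × 0.147 = 0.05733
  T3: 0.08 × 0.172 = 0.01376
  T6: 0.03 × 0.07 = 0.0021
P(anomaly) = 0.00455 + 0.0025 + 0.01792 + 0.05733 + 0.01376 + 0.0021 = 0.09816 → 0.0982.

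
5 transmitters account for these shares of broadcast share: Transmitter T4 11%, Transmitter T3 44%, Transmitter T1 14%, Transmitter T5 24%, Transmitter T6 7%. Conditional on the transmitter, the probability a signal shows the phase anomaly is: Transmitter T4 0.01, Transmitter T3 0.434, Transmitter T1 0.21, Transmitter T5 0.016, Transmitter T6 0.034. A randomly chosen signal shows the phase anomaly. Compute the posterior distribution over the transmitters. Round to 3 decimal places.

Prior × likelihood for each hypothesis:
  Transmitter T4: 0.11 × 0.01 = 0.0011
  Transmitter T3: 0.44 × 0.434 = 0.19096
  Transmitter T1: 0.14 × 0.21 = 0.0294
  Transmitter T5: 0.24 × 0.016 = 0.00384
  Transmitter T6: 0.07 × 0.034 = 0.00238
Sum = 0.22768.
P(Transmitter T4 | anomaly) = 0.0011/0.22768 ≈ 0.005
P(Transmitter T3 | anomaly) = 0.19096/0.22768 ≈ 0.839
P(Transmitter T1 | anomaly) = 0.0294/0.22768 ≈ 0.129
P(Transmitter T5 | anomaly) = 0.00384/0.22768 ≈ 0.017
P(Transmitter T6 | anomaly) = 0.00238/0.22768 ≈ 0.010
(Check: 0.005+0.839+0.129+0.017+0.010 = 1.000.)

Transmitter T4 0.005, Transmitter T3 0.839, Transmitter T1 0.129, Transmitter T5 0.017, Transmitter T6 0.010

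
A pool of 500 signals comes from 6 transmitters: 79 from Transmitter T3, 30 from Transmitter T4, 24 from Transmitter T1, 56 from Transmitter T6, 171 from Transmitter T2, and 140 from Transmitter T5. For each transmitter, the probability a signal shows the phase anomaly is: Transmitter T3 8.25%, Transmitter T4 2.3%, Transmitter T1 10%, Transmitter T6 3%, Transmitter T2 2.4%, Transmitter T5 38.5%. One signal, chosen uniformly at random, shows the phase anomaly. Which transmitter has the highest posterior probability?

Transmitter T5

Unnormalized posteriors (prior × likelihood):
  Transmitter T3: 0.158 × 0.0825 = 0.013035
  Transmitter T4: 0.06 × 0.023 = 0.00138
  Transmitter T1: 0.048 × 0.1 = 0.0048
  Transmitter T6: 0.112 × 0.03 = 0.00336
  Transmitter T2: 0.342 × 0.024 = 0.008208
  Transmitter T5: 0.28 × 0.385 = 0.1078
Normalizing constant = 0.138583.
Largest term belongs to Transmitter T5, so Transmitter T5 is most probable.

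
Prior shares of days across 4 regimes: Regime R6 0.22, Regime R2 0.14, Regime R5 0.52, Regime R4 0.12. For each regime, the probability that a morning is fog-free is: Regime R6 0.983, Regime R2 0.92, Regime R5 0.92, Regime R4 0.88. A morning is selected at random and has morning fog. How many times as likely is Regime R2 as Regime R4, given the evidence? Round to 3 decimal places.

0.778

Taking complements, P(fog | each) = Regime R6 0.017, Regime R2 0.08, Regime R5 0.08, Regime R4 0.12.
Compute prior × likelihood for every hypothesis:
  Regime R6: 0.22 × 0.017 = 0.00374
  Regime R2: 0.14 × 0.08 = 0.0112
  Regime R5: 0.52 × 0.08 = 0.0416
  Regime R4: 0.12 × 0.12 = 0.0144
Normalizing constant = 0.07094.
The ratio is 0.0112 / 0.0144 (the normalizer cancels) = 0.778.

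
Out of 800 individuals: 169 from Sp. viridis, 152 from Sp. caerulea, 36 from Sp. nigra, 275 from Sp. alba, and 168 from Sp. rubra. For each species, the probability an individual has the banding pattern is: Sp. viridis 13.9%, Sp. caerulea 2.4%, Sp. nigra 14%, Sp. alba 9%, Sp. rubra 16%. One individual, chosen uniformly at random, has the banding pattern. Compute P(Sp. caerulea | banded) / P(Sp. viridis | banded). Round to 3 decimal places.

Unnormalized posteriors (prior × likelihood):
  Sp. viridis: 0.21125 × 0.139 = 0.02936375
  Sp. caerulea: 0.19 × 0.024 = 0.00456
  Sp. nigra: 0.045 × 0.14 = 0.0063
  Sp. alba: 0.34375 × 0.09 = 0.0309375
  Sp. rubra: 0.21 × 0.16 = 0.0336
Total = 0.10476125.
The ratio is 0.00456 / 0.02936375 (the normalizer cancels) = 0.155.

0.155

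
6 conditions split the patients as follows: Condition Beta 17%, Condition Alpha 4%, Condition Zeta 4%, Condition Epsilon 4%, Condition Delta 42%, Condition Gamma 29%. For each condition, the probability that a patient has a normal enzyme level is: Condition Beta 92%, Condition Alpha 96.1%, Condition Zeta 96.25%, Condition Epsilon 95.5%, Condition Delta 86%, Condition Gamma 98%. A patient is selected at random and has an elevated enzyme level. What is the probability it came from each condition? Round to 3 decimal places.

Taking complements, P(elevated | each) = Condition Beta 0.08, Condition Alpha 0.039, Condition Zeta 0.0375, Condition Epsilon 0.045, Condition Delta 0.14, Condition Gamma 0.02.
By Bayes' rule, posterior ∝ prior × likelihood:
  Condition Beta: 0.17 × 0.08 = 0.0136
  Condition Alpha: 0.04 × 0.039 = 0.00156
  Condition Zeta: 0.04 × 0.0375 = 0.0015
  Condition Epsilon: 0.04 × 0.045 = 0.0018
  Condition Delta: 0.42 × 0.14 = 0.0588
  Condition Gamma: 0.29 × 0.02 = 0.0058
Normalizing constant = 0.08306.
P(Condition Beta | elevated) = 0.0136/0.08306 ≈ 0.164
P(Condition Alpha | elevated) = 0.00156/0.08306 ≈ 0.019
P(Condition Zeta | elevated) = 0.0015/0.08306 ≈ 0.018
P(Condition Epsilon | elevated) = 0.0018/0.08306 ≈ 0.022
P(Condition Delta | elevated) = 0.0588/0.08306 ≈ 0.708
P(Condition Gamma | elevated) = 0.0058/0.08306 ≈ 0.070

Condition Beta 0.164, Condition Alpha 0.019, Condition Zeta 0.018, Condition Epsilon 0.022, Condition Delta 0.708, Condition Gamma 0.070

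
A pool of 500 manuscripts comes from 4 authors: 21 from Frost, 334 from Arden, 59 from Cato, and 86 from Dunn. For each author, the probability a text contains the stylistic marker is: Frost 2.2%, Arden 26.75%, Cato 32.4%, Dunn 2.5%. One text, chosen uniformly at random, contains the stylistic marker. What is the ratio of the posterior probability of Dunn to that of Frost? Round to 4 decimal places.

Unnormalized posteriors (prior × likelihood):
  Frost: 0.042 × 0.022 = 0.000924
  Arden: 0.668 × 0.2675 = 0.17869
  Cato: 0.118 × 0.324 = 0.038232
  Dunn: 0.172 × 0.025 = 0.0043
Normalizing constant = 0.222146.
The ratio is 0.0043 / 0.000924 (the normalizer cancels) = 4.6537.

4.6537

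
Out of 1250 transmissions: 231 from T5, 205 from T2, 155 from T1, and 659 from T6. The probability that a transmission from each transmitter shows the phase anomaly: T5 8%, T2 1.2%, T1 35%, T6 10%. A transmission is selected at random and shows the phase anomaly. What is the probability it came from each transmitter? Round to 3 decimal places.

By Bayes' rule, posterior ∝ prior × likelihood:
  T5: 0.1848 × 0.08 = 0.014784
  T2: 0.164 × 0.012 = 0.001968
  T1: 0.124 × 0.35 = 0.0434
  T6: 0.5272 × 0.1 = 0.05272
Sum = 0.112872.
P(T5 | anomaly) = 0.014784/0.112872 ≈ 0.131
P(T2 | anomaly) = 0.001968/0.112872 ≈ 0.017
P(T1 | anomaly) = 0.0434/0.112872 ≈ 0.385
P(T6 | anomaly) = 0.05272/0.112872 ≈ 0.467

T5 0.131, T2 0.017, T1 0.385, T6 0.467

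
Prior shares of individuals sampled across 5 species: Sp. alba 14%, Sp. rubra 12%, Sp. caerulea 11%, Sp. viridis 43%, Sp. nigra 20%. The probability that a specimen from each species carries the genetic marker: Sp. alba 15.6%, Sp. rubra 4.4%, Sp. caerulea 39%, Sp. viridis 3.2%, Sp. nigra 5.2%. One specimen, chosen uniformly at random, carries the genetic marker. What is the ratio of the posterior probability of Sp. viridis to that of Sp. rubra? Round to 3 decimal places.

Prior × likelihood for each hypothesis:
  Sp. alba: 0.14 × 0.156 = 0.02184
  Sp. rubra: 0.12 × 0.044 = 0.00528
  Sp. caerulea: 0.11 × 0.39 = 0.0429
  Sp. viridis: 0.43 × 0.032 = 0.01376
  Sp. nigra: 0.2 × 0.052 = 0.0104
Sum = 0.09418.
The ratio is 0.01376 / 0.00528 (the normalizer cancels) = 2.606.

2.606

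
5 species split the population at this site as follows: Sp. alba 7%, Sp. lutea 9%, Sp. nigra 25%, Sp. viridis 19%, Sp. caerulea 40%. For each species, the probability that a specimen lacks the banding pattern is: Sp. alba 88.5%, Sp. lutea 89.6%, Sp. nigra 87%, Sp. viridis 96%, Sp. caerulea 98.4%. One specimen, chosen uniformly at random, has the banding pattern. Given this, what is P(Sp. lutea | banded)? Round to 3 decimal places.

Taking complements, P(banded | each) = Sp. alba 0.115, Sp. lutea 0.104, Sp. nigra 0.13, Sp. viridis 0.04, Sp. caerulea 0.016.
Compute prior × likelihood for every hypothesis:
  Sp. alba: 0.07 × 0.115 = 0.00805
  Sp. lutea: 0.09 × 0.104 = 0.00936
  Sp. nigra: 0.25 × 0.13 = 0.0325
  Sp. viridis: 0.19 × 0.04 = 0.0076
  Sp. caerulea: 0.4 × 0.016 = 0.0064
Total = 0.06391.
P(Sp. lutea | evidence) = 0.00936 / 0.06391 ≈ 0.146.

0.146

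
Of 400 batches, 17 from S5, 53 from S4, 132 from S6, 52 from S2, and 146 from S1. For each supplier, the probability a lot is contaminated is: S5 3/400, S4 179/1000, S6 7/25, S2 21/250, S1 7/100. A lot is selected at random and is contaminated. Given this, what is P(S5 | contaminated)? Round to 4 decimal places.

0.0021

Prior × likelihood for each hypothesis:
  S5: 0.0425 × 0.0075 = 0.00031875
  S4: 0.1325 × 0.179 = 0.0237175
  S6: 0.33 × 0.28 = 0.0924
  S2: 0.13 × 0.084 = 0.01092
  S1: 0.365 × 0.07 = 0.02555
Total = 0.15290625.
P(S5 | evidence) = 0.00031875 / 0.15290625 ≈ 0.0021.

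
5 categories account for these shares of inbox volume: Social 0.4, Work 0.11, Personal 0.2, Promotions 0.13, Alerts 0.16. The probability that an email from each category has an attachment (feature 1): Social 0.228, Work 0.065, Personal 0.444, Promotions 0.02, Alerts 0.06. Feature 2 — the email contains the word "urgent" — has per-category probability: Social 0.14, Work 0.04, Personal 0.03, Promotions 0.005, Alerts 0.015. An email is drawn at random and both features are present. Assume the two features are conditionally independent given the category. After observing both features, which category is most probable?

Social

Prior × likelihood for each hypothesis:
  Social: 0.4 × 0.228 × 0.14 = 0.012768
  Work: 0.11 × 0.065 × 0.04 = 0.000286
  Personal: 0.2 × 0.444 × 0.03 = 0.002664
  Promotions: 0.13 × 0.02 × 0.005 = 0.000013
  Alerts: 0.16 × 0.06 × 0.015 = 0.000144
Sum = 0.015875.
Largest term belongs to Social, so Social is most probable.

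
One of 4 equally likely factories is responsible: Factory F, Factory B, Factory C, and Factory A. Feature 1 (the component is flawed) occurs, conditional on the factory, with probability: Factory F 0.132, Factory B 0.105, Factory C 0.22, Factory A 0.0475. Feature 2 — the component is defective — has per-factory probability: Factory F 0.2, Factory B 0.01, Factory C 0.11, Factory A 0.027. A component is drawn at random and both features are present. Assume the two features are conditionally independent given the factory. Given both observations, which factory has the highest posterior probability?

Factory F

With a uniform prior (1/4 each), posterior ∝ likelihood:
  Factory F: 0.132 × 0.2 = 0.0264
  Factory B: 0.105 × 0.01 = 0.00105
  Factory C: 0.22 × 0.11 = 0.0242
  Factory A: 0.0475 × 0.027 = 0.0012825
Total = 0.0529325.
Largest term belongs to Factory F, so Factory F is most probable.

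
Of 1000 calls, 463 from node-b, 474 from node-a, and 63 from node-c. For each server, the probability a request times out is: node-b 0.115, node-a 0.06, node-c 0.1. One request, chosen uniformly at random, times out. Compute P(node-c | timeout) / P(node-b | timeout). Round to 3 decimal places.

0.118

Unnormalized posteriors (prior × likelihood):
  node-b: 0.463 × 0.115 = 0.053245
  node-a: 0.474 × 0.06 = 0.02844
  node-c: 0.063 × 0.1 = 0.0063
Total = 0.087985.
The ratio is 0.0063 / 0.053245 (the normalizer cancels) = 0.118.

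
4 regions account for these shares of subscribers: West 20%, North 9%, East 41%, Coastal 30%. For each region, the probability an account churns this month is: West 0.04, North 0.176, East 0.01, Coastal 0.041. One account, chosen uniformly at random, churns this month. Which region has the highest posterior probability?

Compute prior × likelihood for every hypothesis:
  West: 0.2 × 0.04 = 0.008
  North: 0.09 × 0.176 = 0.01584
  East: 0.41 × 0.01 = 0.0041
  Coastal: 0.3 × 0.041 = 0.0123
Sum = 0.04024.
Largest term belongs to North, so North is most probable.

North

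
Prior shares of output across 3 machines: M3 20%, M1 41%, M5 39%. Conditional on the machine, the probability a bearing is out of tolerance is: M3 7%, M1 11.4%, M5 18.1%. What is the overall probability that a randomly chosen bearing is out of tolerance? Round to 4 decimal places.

Compute prior × likelihood for every hypothesis:
  M3: 0.2 × 0.07 = 0.014
  M1: 0.41 × 0.114 = 0.04674
  M5: 0.39 × 0.181 = 0.07059
P(oversize) = 0.014 + 0.04674 + 0.07059 = 0.13133 → 0.1313.

0.1313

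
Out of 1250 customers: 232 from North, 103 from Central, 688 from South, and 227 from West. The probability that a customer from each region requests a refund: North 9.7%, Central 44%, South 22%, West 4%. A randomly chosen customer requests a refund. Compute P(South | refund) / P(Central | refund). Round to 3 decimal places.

3.340

Prior × likelihood for each hypothesis:
  North: 0.1856 × 0.097 = 0.0180032
  Central: 0.0824 × 0.44 = 0.036256
  South: 0.5504 × 0.22 = 0.121088
  West: 0.1816 × 0.04 = 0.007264
Total = 0.1826112.
The ratio is 0.121088 / 0.036256 (the normalizer cancels) = 3.340.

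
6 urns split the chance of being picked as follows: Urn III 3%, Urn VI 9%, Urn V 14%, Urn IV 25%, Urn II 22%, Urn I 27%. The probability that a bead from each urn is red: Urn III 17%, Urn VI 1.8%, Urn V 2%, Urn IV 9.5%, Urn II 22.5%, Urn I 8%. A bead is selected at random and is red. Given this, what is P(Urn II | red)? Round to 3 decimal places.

Unnormalized posteriors (prior × likelihood):
  Urn III: 0.03 × 0.17 = 0.0051
  Urn VI: 0.09 × 0.018 = 0.00162
  Urn V: 0.14 × 0.02 = 0.0028
  Urn IV: 0.25 × 0.095 = 0.02375
  Urn II: 0.22 × 0.225 = 0.0495
  Urn I: 0.27 × 0.08 = 0.0216
Sum = 0.10437.
P(Urn II | evidence) = 0.0495 / 0.10437 ≈ 0.474.

0.474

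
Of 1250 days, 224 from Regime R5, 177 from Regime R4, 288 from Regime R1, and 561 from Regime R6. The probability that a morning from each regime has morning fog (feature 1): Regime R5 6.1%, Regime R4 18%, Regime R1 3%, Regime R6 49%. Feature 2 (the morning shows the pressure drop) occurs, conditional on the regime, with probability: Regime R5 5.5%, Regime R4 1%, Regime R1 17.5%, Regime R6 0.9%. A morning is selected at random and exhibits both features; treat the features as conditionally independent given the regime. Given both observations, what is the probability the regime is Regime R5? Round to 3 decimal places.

Unnormalized posteriors (prior × likelihood):
  Regime R5: 0.1792 × 0.061 × 0.055 = 0.000601216
  Regime R4: 0.1416 × 0.18 × 0.01 = 0.00025488
  Regime R1: 0.2304 × 0.03 × 0.175 = 0.0012096
  Regime R6: 0.4488 × 0.49 × 0.009 = 0.001979208
Sum = 0.004044904.
P(Regime R5 | evidence) = 0.000601216 / 0.004044904 ≈ 0.149.

0.149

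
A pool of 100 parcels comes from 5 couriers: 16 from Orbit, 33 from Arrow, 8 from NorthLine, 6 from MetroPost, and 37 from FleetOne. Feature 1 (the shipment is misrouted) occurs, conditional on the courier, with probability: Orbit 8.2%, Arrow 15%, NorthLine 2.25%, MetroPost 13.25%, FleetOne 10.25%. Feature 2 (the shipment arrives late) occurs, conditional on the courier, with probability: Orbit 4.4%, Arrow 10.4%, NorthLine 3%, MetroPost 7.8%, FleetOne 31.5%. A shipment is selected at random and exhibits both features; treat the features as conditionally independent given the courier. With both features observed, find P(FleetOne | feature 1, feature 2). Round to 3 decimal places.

Unnormalized posteriors (prior × likelihood):
  Orbit: 0.16 × 0.082 × 0.044 = 0.00057728
  Arrow: 0.33 × 0.15 × 0.104 = 0.005148
  NorthLine: 0.08 × 0.0225 × 0.03 = 0.000054
  MetroPost: 0.06 × 0.1325 × 0.078 = 0.0006201
  FleetOne: 0.37 × 0.1025 × 0.315 = 0.011946375
Total = 0.018345755.
P(FleetOne | evidence) = 0.011946375 / 0.018345755 ≈ 0.651.

0.651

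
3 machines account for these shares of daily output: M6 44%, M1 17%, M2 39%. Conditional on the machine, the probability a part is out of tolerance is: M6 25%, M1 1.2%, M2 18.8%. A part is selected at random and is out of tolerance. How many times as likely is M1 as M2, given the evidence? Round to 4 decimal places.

0.0278

Prior × likelihood for each hypothesis:
  M6: 0.44 × 0.25 = 0.11
  M1: 0.17 × 0.012 = 0.00204
  M2: 0.39 × 0.188 = 0.07332
Sum = 0.18536.
The ratio is 0.00204 / 0.07332 (the normalizer cancels) = 0.0278.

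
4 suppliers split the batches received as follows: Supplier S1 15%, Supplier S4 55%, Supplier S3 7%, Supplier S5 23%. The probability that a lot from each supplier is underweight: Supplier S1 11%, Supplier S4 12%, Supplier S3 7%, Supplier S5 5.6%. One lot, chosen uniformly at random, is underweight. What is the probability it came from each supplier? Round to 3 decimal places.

Supplier S1 0.165, Supplier S4 0.658, Supplier S3 0.049, Supplier S5 0.128

By Bayes' rule, posterior ∝ prior × likelihood:
  Supplier S1: 0.15 × 0.11 = 0.0165
  Supplier S4: 0.55 × 0.12 = 0.066
  Supplier S3: 0.07 × 0.07 = 0.0049
  Supplier S5: 0.23 × 0.056 = 0.01288
Sum = 0.10028.
P(Supplier S1 | underweight) = 0.0165/0.10028 ≈ 0.165
P(Supplier S4 | underweight) = 0.066/0.10028 ≈ 0.658
P(Supplier S3 | underweight) = 0.0049/0.10028 ≈ 0.049
P(Supplier S5 | underweight) = 0.01288/0.10028 ≈ 0.128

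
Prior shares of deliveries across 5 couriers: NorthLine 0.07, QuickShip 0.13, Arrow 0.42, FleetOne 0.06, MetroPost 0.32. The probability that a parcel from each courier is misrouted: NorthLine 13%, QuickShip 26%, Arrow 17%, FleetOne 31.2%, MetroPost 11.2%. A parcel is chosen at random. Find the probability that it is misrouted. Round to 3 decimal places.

Unnormalized posteriors (prior × likelihood):
  NorthLine: 0.07 × 0.13 = 0.0091
  QuickShip: 0.13 × 0.26 = 0.0338
  Arrow: 0.42 × 0.17 = 0.0714
  FleetOne: 0.06 × 0.312 = 0.01872
  MetroPost: 0.32 × 0.112 = 0.03584
P(misrouted) = 0.0091 + 0.0338 + 0.0714 + 0.01872 + 0.03584 = 0.16886 → 0.169.

0.169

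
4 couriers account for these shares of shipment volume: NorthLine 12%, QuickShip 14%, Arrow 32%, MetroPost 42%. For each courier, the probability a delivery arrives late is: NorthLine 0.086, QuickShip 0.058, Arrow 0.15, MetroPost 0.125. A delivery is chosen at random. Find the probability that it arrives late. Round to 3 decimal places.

Compute prior × likelihood for every hypothesis:
  NorthLine: 0.12 × 0.086 = 0.01032
  QuickShip: 0.14 × 0.058 = 0.00812
  Arrow: 0.32 × 0.15 = 0.048
  MetroPost: 0.42 × 0.125 = 0.0525
P(late) = 0.01032 + 0.00812 + 0.048 + 0.0525 = 0.11894 → 0.119.

0.119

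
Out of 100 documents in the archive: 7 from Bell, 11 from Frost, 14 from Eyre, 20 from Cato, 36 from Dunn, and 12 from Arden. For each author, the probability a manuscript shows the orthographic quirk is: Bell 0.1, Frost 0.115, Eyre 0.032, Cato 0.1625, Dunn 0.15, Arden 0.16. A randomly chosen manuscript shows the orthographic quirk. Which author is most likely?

Prior × likelihood for each hypothesis:
  Bell: 0.07 × 0.1 = 0.007
  Frost: 0.11 × 0.115 = 0.01265
  Eyre: 0.14 × 0.032 = 0.00448
  Cato: 0.2 × 0.1625 = 0.0325
  Dunn: 0.36 × 0.15 = 0.054
  Arden: 0.12 × 0.16 = 0.0192
Normalizing constant = 0.12983.
Largest term belongs to Dunn, so Dunn is most probable.

Dunn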